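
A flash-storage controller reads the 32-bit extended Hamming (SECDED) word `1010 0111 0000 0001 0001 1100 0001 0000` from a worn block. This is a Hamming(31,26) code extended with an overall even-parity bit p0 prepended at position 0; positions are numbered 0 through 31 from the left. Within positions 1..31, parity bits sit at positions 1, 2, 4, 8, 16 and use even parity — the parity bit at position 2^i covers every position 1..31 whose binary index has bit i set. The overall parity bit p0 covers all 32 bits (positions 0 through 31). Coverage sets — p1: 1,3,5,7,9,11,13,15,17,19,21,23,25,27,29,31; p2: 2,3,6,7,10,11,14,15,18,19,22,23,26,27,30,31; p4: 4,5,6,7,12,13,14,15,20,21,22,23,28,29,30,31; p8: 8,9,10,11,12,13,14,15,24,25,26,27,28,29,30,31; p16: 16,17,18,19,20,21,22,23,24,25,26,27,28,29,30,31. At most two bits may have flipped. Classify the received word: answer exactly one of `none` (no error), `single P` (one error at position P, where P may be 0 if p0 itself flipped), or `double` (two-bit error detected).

none

s1: b1⊕b3⊕b5⊕b7⊕b9⊕b11⊕b13⊕b15⊕b17⊕b19⊕b21⊕b23⊕b25⊕b27⊕b29⊕b31 = 0⊕0⊕1⊕1⊕0⊕0⊕0⊕1⊕0⊕1⊕1⊕0⊕0⊕1⊕0⊕0 = 0
s2: b2⊕b3⊕b6⊕b7⊕b10⊕b11⊕b14⊕b15⊕b18⊕b19⊕b22⊕b23⊕b26⊕b27⊕b30⊕b31 = 1⊕0⊕1⊕1⊕0⊕0⊕0⊕1⊕0⊕1⊕0⊕0⊕0⊕1⊕0⊕0 = 0
s4: b4⊕b5⊕b6⊕b7⊕b12⊕b13⊕b14⊕b15⊕b20⊕b21⊕b22⊕b23⊕b28⊕b29⊕b30⊕b31 = 0⊕1⊕1⊕1⊕0⊕0⊕0⊕1⊕1⊕1⊕0⊕0⊕0⊕0⊕0⊕0 = 0
s8: b8⊕b9⊕b10⊕b11⊕b12⊕b13⊕b14⊕b15⊕b24⊕b25⊕b26⊕b27⊕b28⊕b29⊕b30⊕b31 = 0⊕0⊕0⊕0⊕0⊕0⊕0⊕1⊕0⊕0⊕0⊕1⊕0⊕0⊕0⊕0 = 0
s16: b16⊕b17⊕b18⊕b19⊕b20⊕b21⊕b22⊕b23⊕b24⊕b25⊕b26⊕b27⊕b28⊕b29⊕b30⊕b31 = 0⊕0⊕0⊕1⊕1⊕1⊕0⊕0⊕0⊕0⊕0⊕1⊕0⊕0⊕0⊕0 = 0
Syndrome (s16...s1) = 00000 → position 0 (no error).
Overall parity (XOR of all 32 bits, including p0): 1⊕0⊕1⊕0⊕0⊕1⊕1⊕1⊕0⊕0⊕0⊕0⊕0⊕0⊕0⊕1⊕0⊕0⊕0⊕1⊕1⊕1⊕0⊕0⊕0⊕0⊕0⊕1⊕0⊕0⊕0⊕0 = 0
Overall=0, syndrome position=0 → no error.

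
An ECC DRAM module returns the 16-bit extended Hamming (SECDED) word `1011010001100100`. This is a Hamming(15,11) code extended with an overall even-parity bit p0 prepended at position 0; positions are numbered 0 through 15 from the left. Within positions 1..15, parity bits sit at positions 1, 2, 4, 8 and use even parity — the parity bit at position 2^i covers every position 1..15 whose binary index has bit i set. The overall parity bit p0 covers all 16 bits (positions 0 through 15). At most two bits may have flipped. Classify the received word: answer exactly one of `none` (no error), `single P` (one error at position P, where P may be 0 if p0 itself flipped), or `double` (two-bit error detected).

single 10

s1: b1⊕b3⊕b5⊕b7⊕b9⊕b11⊕b13⊕b15 = 0⊕1⊕1⊕0⊕1⊕0⊕1⊕0 = 0
s2: b2⊕b3⊕b6⊕b7⊕b10⊕b11⊕b14⊕b15 = 1⊕1⊕0⊕0⊕1⊕0⊕0⊕0 = 1
s4: b4⊕b5⊕b6⊕b7⊕b12⊕b13⊕b14⊕b15 = 0⊕1⊕0⊕0⊕0⊕1⊕0⊕0 = 0
s8: b8⊕b9⊕b10⊕b11⊕b12⊕b13⊕b14⊕b15 = 0⊕1⊕1⊕0⊕0⊕1⊕0⊕0 = 1
Syndrome (s8...s1) = 1010 → position 10.
Overall parity (XOR of all 16 bits, including p0): 1⊕0⊕1⊕1⊕0⊕1⊕0⊕0⊕0⊕1⊕1⊕0⊕0⊕1⊕0⊕0 = 1
Overall=1, syndrome position=10 → single-bit error at position 10.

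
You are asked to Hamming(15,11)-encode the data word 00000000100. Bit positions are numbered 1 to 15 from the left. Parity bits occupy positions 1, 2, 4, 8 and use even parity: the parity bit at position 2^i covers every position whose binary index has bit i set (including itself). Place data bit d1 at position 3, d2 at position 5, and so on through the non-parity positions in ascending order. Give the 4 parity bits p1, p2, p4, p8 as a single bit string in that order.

1011

Place data bits at non-power-of-two positions: b3=0, b5=0, b6=0, b7=0, b9=0, b10=0, b11=0, b12=0, b13=1, b14=0, b15=0.
p1 = XOR of data positions {3,5,7,9,11,13,15} = 0⊕0⊕0⊕0⊕0⊕1⊕0 = 1
p2 = XOR of data positions {3,6,7,10,11,14,15} = 0⊕0⊕0⊕0⊕0⊕0⊕0 = 0
p4 = XOR of data positions {5,6,7,12,13,14,15} = 0⊕0⊕0⊕0⊕1⊕0⊕0 = 1
p8 = XOR of data positions {9,10,11,12,13,14,15} = 0⊕0⊕0⊕0⊕1⊕0⊕0 = 1
Parity bits p1,p2,p4,p8 = 1011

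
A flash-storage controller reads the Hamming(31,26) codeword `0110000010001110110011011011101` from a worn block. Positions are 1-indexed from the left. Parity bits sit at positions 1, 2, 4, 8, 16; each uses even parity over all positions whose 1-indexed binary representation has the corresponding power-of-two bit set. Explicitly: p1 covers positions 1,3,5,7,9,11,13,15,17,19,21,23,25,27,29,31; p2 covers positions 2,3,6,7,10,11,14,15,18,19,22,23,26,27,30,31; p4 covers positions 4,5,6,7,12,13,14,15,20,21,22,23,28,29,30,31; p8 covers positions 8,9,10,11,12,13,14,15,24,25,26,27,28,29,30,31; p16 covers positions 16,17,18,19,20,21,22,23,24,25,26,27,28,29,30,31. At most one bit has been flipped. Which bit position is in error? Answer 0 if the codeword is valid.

0

s1: b1⊕b3⊕b5⊕b7⊕b9⊕b11⊕b13⊕b15⊕b17⊕b19⊕b21⊕b23⊕b25⊕b27⊕b29⊕b31 = 0⊕1⊕0⊕0⊕1⊕0⊕1⊕1⊕1⊕0⊕1⊕0⊕1⊕1⊕1⊕1 = 0
s2: b2⊕b3⊕b6⊕b7⊕b10⊕b11⊕b14⊕b15⊕b18⊕b19⊕b22⊕b23⊕b26⊕b27⊕b30⊕b31 = 1⊕1⊕0⊕0⊕0⊕0⊕1⊕1⊕1⊕0⊕1⊕0⊕0⊕1⊕0⊕1 = 0
s4: b4⊕b5⊕b6⊕b7⊕b12⊕b13⊕b14⊕b15⊕b20⊕b21⊕b22⊕b23⊕b28⊕b29⊕b30⊕b31 = 0⊕0⊕0⊕0⊕0⊕1⊕1⊕1⊕0⊕1⊕1⊕0⊕1⊕1⊕0⊕1 = 0
s8: b8⊕b9⊕b10⊕b11⊕b12⊕b13⊕b14⊕b15⊕b24⊕b25⊕b26⊕b27⊕b28⊕b29⊕b30⊕b31 = 0⊕1⊕0⊕0⊕0⊕1⊕1⊕1⊕1⊕1⊕0⊕1⊕1⊕1⊕0⊕1 = 0
s16: b16⊕b17⊕b18⊕b19⊕b20⊕b21⊕b22⊕b23⊕b24⊕b25⊕b26⊕b27⊕b28⊕b29⊕b30⊕b31 = 0⊕1⊕1⊕0⊕0⊕1⊕1⊕0⊕1⊕1⊕0⊕1⊕1⊕1⊕0⊕1 = 0
Syndrome (s16...s1) = 00000 → position 0 (no error).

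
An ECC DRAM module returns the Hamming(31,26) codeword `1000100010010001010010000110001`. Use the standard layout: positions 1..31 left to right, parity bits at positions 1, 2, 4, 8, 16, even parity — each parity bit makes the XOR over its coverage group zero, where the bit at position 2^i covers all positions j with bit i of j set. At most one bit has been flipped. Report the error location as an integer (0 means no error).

8

s1: b1⊕b3⊕b5⊕b7⊕b9⊕b11⊕b13⊕b15⊕b17⊕b19⊕b21⊕b23⊕b25⊕b27⊕b29⊕b31 = 1⊕0⊕1⊕0⊕1⊕0⊕0⊕0⊕0⊕0⊕1⊕0⊕0⊕1⊕0⊕1 = 0
s2: b2⊕b3⊕b6⊕b7⊕b10⊕b11⊕b14⊕b15⊕b18⊕b19⊕b22⊕b23⊕b26⊕b27⊕b30⊕b31 = 0⊕0⊕0⊕0⊕0⊕0⊕0⊕0⊕1⊕0⊕0⊕0⊕1⊕1⊕0⊕1 = 0
s4: b4⊕b5⊕b6⊕b7⊕b12⊕b13⊕b14⊕b15⊕b20⊕b21⊕b22⊕b23⊕b28⊕b29⊕b30⊕b31 = 0⊕1⊕0⊕0⊕1⊕0⊕0⊕0⊕0⊕1⊕0⊕0⊕0⊕0⊕0⊕1 = 0
s8: b8⊕b9⊕b10⊕b11⊕b12⊕b13⊕b14⊕b15⊕b24⊕b25⊕b26⊕b27⊕b28⊕b29⊕b30⊕b31 = 0⊕1⊕0⊕0⊕1⊕0⊕0⊕0⊕0⊕0⊕1⊕1⊕0⊕0⊕0⊕1 = 1
s16: b16⊕b17⊕b18⊕b19⊕b20⊕b21⊕b22⊕b23⊕b24⊕b25⊕b26⊕b27⊕b28⊕b29⊕b30⊕b31 = 1⊕0⊕1⊕0⊕0⊕1⊕0⊕0⊕0⊕0⊕1⊕1⊕0⊕0⊕0⊕1 = 0
Syndrome (s16...s1) = 01000 → position 8.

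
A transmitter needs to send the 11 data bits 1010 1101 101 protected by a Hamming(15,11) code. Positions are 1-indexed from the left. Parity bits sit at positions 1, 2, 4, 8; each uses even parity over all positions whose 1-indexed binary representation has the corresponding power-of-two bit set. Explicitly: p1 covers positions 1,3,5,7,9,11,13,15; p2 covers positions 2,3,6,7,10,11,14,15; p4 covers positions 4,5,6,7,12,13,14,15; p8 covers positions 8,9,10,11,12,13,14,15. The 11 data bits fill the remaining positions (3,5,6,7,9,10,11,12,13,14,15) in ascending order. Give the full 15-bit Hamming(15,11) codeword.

001001011101101

Place data bits at non-power-of-two positions: b3=1, b5=0, b6=1, b7=0, b9=1, b10=1, b11=0, b12=1, b13=1, b14=0, b15=1.
p1 = XOR of data positions {3,5,7,9,11,13,15} = 1⊕0⊕0⊕1⊕0⊕1⊕1 = 0
p2 = XOR of data positions {3,6,7,10,11,14,15} = 1⊕1⊕0⊕1⊕0⊕0⊕1 = 0
p4 = XOR of data positions {5,6,7,12,13,14,15} = 0⊕1⊕0⊕1⊕1⊕0⊕1 = 0
p8 = XOR of data positions {9,10,11,12,13,14,15} = 1⊕1⊕0⊕1⊕1⊕0⊕1 = 1
Codeword b1..b15 = 001001011101101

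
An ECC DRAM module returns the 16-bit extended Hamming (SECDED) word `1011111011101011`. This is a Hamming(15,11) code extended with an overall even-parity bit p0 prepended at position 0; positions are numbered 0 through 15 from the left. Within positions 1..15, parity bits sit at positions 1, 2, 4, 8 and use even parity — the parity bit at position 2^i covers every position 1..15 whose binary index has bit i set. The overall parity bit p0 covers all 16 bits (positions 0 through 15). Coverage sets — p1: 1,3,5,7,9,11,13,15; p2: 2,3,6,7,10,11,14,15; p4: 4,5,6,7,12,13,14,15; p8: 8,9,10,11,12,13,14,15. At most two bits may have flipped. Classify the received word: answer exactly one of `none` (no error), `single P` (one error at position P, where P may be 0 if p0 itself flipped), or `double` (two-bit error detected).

none

s1: b1⊕b3⊕b5⊕b7⊕b9⊕b11⊕b13⊕b15 = 0⊕1⊕1⊕0⊕1⊕0⊕0⊕1 = 0
s2: b2⊕b3⊕b6⊕b7⊕b10⊕b11⊕b14⊕b15 = 1⊕1⊕1⊕0⊕1⊕0⊕1⊕1 = 0
s4: b4⊕b5⊕b6⊕b7⊕b12⊕b13⊕b14⊕b15 = 1⊕1⊕1⊕0⊕1⊕0⊕1⊕1 = 0
s8: b8⊕b9⊕b10⊕b11⊕b12⊕b13⊕b14⊕b15 = 1⊕1⊕1⊕0⊕1⊕0⊕1⊕1 = 0
Syndrome (s8...s1) = 0000 → position 0 (no error).
Overall parity (XOR of all 16 bits, including p0): 1⊕0⊕1⊕1⊕1⊕1⊕1⊕0⊕1⊕1⊕1⊕0⊕1⊕0⊕1⊕1 = 0
Overall=0, syndrome position=0 → no error.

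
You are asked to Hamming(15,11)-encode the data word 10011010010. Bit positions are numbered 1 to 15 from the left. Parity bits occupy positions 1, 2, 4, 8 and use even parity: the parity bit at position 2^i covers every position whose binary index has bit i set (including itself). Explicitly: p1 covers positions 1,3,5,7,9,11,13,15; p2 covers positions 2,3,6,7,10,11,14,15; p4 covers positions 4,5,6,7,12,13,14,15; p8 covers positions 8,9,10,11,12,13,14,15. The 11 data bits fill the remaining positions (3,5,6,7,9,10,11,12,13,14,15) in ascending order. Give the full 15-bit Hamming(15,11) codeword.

Place data bits at non-power-of-two positions: b3=1, b5=0, b6=0, b7=1, b9=1, b10=0, b11=1, b12=0, b13=0, b14=1, b15=0.
p1 = XOR of data positions {3,5,7,9,11,13,15} = 1⊕0⊕1⊕1⊕1⊕0⊕0 = 0
p2 = XOR of data positions {3,6,7,10,11,14,15} = 1⊕0⊕1⊕0⊕1⊕1⊕0 = 0
p4 = XOR of data positions {5,6,7,12,13,14,15} = 0⊕0⊕1⊕0⊕0⊕1⊕0 = 0
p8 = XOR of data positions {9,10,11,12,13,14,15} = 1⊕0⊕1⊕0⊕0⊕1⊕0 = 1
Codeword b1..b15 = 001000111010010

001000111010010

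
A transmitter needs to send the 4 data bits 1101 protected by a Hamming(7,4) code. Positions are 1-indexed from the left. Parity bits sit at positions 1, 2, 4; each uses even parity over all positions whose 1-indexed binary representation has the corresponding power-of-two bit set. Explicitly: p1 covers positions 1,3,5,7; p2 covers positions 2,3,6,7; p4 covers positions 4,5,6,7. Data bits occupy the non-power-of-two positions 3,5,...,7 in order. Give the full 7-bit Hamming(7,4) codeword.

Place data bits at non-power-of-two positions: b3=1, b5=1, b6=0, b7=1.
p1 = XOR of data positions {3,5,7} = 1⊕1⊕1 = 1
p2 = XOR of data positions {3,6,7} = 1⊕0⊕1 = 0
p4 = XOR of data positions {5,6,7} = 1⊕0⊕1 = 0
Codeword b1..b7 = 1010101

1010101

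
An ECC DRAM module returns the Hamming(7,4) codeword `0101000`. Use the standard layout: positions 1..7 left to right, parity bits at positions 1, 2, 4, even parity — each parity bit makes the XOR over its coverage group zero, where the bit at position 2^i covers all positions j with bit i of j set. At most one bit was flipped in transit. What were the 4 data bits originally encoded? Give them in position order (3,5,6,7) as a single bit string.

0010

s1: b1⊕b3⊕b5⊕b7 = 0⊕0⊕0⊕0 = 0
s2: b2⊕b3⊕b6⊕b7 = 1⊕0⊕0⊕0 = 1
s4: b4⊕b5⊕b6⊕b7 = 1⊕0⊕0⊕0 = 1
Syndrome (s4...s1) = 110 → position 6.
Flip bit 6: corrected codeword = 0101010
Data bits at positions 3,5,6,7: 0010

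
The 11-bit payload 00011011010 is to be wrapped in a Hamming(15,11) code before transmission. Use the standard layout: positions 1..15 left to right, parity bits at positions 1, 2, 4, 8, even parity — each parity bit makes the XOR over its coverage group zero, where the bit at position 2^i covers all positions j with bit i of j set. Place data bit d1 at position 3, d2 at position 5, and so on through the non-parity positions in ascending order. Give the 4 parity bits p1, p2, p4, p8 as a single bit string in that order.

Place data bits at non-power-of-two positions: b3=0, b5=0, b6=0, b7=1, b9=1, b10=0, b11=1, b12=1, b13=0, b14=1, b15=0.
p1 = XOR of data positions {3,5,7,9,11,13,15} = 0⊕0⊕1⊕1⊕1⊕0⊕0 = 1
p2 = XOR of data positions {3,6,7,10,11,14,15} = 0⊕0⊕1⊕0⊕1⊕1⊕0 = 1
p4 = XOR of data positions {5,6,7,12,13,14,15} = 0⊕0⊕1⊕1⊕0⊕1⊕0 = 1
p8 = XOR of data positions {9,10,11,12,13,14,15} = 1⊕0⊕1⊕1⊕0⊕1⊕0 = 0
Parity bits p1,p2,p4,p8 = 1110

1110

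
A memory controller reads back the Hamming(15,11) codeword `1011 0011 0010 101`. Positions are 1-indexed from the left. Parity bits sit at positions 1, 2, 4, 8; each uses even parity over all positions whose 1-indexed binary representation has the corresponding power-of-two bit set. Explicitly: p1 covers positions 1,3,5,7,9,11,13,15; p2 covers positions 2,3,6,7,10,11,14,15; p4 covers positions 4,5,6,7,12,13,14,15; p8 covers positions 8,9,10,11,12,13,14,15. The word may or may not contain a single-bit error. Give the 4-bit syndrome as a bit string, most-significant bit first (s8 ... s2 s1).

0000

s1: b1⊕b3⊕b5⊕b7⊕b9⊕b11⊕b13⊕b15 = 1⊕1⊕0⊕1⊕0⊕1⊕1⊕1 = 0
s2: b2⊕b3⊕b6⊕b7⊕b10⊕b11⊕b14⊕b15 = 0⊕1⊕0⊕1⊕0⊕1⊕0⊕1 = 0
s4: b4⊕b5⊕b6⊕b7⊕b12⊕b13⊕b14⊕b15 = 1⊕0⊕0⊕1⊕0⊕1⊕0⊕1 = 0
s8: b8⊕b9⊕b10⊕b11⊕b12⊕b13⊕b14⊕b15 = 1⊕0⊕0⊕1⊕0⊕1⊕0⊕1 = 0
Syndrome (s8...s1) = 0000 → position 0 (no error).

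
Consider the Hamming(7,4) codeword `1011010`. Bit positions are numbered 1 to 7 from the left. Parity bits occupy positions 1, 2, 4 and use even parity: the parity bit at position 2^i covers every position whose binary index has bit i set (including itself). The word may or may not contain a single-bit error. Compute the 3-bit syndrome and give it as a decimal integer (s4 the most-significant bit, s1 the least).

s1: b1⊕b3⊕b5⊕b7 = 1⊕1⊕0⊕0 = 0
s2: b2⊕b3⊕b6⊕b7 = 0⊕1⊕1⊕0 = 0
s4: b4⊕b5⊕b6⊕b7 = 1⊕0⊕1⊕0 = 0
Syndrome (s4...s1) = 000 → position 0 (no error).

0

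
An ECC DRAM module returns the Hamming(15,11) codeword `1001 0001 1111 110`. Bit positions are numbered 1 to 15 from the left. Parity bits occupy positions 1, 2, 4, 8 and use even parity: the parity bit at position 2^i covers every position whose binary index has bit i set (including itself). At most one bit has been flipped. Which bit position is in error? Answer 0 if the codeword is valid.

s1: b1⊕b3⊕b5⊕b7⊕b9⊕b11⊕b13⊕b15 = 1⊕0⊕0⊕0⊕1⊕1⊕1⊕0 = 0
s2: b2⊕b3⊕b6⊕b7⊕b10⊕b11⊕b14⊕b15 = 0⊕0⊕0⊕0⊕1⊕1⊕1⊕0 = 1
s4: b4⊕b5⊕b6⊕b7⊕b12⊕b13⊕b14⊕b15 = 1⊕0⊕0⊕0⊕1⊕1⊕1⊕0 = 0
s8: b8⊕b9⊕b10⊕b11⊕b12⊕b13⊕b14⊕b15 = 1⊕1⊕1⊕1⊕1⊕1⊕1⊕0 = 1
Syndrome (s8...s1) = 1010 → position 10.

10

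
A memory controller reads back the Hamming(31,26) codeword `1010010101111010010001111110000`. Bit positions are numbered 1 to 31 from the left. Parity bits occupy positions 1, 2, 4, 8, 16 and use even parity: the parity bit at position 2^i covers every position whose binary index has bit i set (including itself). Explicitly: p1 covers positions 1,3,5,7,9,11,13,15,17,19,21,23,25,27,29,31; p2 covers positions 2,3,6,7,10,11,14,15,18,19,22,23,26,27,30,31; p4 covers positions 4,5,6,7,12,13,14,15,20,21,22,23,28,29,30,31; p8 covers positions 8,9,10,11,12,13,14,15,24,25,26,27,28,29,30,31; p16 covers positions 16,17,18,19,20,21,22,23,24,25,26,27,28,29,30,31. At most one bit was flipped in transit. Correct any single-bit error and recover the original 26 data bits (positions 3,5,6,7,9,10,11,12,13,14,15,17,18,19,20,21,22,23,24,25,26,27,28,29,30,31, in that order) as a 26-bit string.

10100111101010001111110000

s1: b1⊕b3⊕b5⊕b7⊕b9⊕b11⊕b13⊕b15⊕b17⊕b19⊕b21⊕b23⊕b25⊕b27⊕b29⊕b31 = 1⊕1⊕0⊕0⊕0⊕1⊕1⊕1⊕0⊕0⊕0⊕1⊕1⊕1⊕0⊕0 = 0
s2: b2⊕b3⊕b6⊕b7⊕b10⊕b11⊕b14⊕b15⊕b18⊕b19⊕b22⊕b23⊕b26⊕b27⊕b30⊕b31 = 0⊕1⊕1⊕0⊕1⊕1⊕0⊕1⊕1⊕0⊕1⊕1⊕1⊕1⊕0⊕0 = 0
s4: b4⊕b5⊕b6⊕b7⊕b12⊕b13⊕b14⊕b15⊕b20⊕b21⊕b22⊕b23⊕b28⊕b29⊕b30⊕b31 = 0⊕0⊕1⊕0⊕1⊕1⊕0⊕1⊕0⊕0⊕1⊕1⊕0⊕0⊕0⊕0 = 0
s8: b8⊕b9⊕b10⊕b11⊕b12⊕b13⊕b14⊕b15⊕b24⊕b25⊕b26⊕b27⊕b28⊕b29⊕b30⊕b31 = 1⊕0⊕1⊕1⊕1⊕1⊕0⊕1⊕1⊕1⊕1⊕1⊕0⊕0⊕0⊕0 = 0
s16: b16⊕b17⊕b18⊕b19⊕b20⊕b21⊕b22⊕b23⊕b24⊕b25⊕b26⊕b27⊕b28⊕b29⊕b30⊕b31 = 0⊕0⊕1⊕0⊕0⊕0⊕1⊕1⊕1⊕1⊕1⊕1⊕0⊕0⊕0⊕0 = 1
Syndrome (s16...s1) = 10000 → position 16.
Flip bit 16: corrected codeword = 1010010101111011010001111110000
Data bits at positions 3,5,6,7,9,10,11,12,13,14,15,17,18,19,20,21,22,23,24,25,26,27,28,29,30,31: 10100111101010001111110000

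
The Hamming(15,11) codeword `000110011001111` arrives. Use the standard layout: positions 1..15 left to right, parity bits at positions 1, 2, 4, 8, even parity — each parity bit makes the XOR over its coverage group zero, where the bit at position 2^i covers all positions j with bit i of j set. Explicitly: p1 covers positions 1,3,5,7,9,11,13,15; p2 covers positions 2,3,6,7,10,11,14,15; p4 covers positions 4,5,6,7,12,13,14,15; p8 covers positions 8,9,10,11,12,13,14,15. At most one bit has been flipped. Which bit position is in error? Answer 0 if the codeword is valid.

s1: b1⊕b3⊕b5⊕b7⊕b9⊕b11⊕b13⊕b15 = 0⊕0⊕1⊕0⊕1⊕0⊕1⊕1 = 0
s2: b2⊕b3⊕b6⊕b7⊕b10⊕b11⊕b14⊕b15 = 0⊕0⊕0⊕0⊕0⊕0⊕1⊕1 = 0
s4: b4⊕b5⊕b6⊕b7⊕b12⊕b13⊕b14⊕b15 = 1⊕1⊕0⊕0⊕1⊕1⊕1⊕1 = 0
s8: b8⊕b9⊕b10⊕b11⊕b12⊕b13⊕b14⊕b15 = 1⊕1⊕0⊕0⊕1⊕1⊕1⊕1 = 0
Syndrome (s8...s1) = 0000 → position 0 (no error).

0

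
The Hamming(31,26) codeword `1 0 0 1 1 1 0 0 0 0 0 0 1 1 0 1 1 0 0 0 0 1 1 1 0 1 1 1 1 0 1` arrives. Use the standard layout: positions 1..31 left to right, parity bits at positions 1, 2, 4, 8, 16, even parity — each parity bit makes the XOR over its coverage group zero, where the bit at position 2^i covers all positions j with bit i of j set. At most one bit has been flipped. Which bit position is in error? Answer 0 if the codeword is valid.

s1: b1⊕b3⊕b5⊕b7⊕b9⊕b11⊕b13⊕b15⊕b17⊕b19⊕b21⊕b23⊕b25⊕b27⊕b29⊕b31 = 1⊕0⊕1⊕0⊕0⊕0⊕1⊕0⊕1⊕0⊕0⊕1⊕0⊕1⊕1⊕1 = 0
s2: b2⊕b3⊕b6⊕b7⊕b10⊕b11⊕b14⊕b15⊕b18⊕b19⊕b22⊕b23⊕b26⊕b27⊕b30⊕b31 = 0⊕0⊕1⊕0⊕0⊕0⊕1⊕0⊕0⊕0⊕1⊕1⊕1⊕1⊕0⊕1 = 1
s4: b4⊕b5⊕b6⊕b7⊕b12⊕b13⊕b14⊕b15⊕b20⊕b21⊕b22⊕b23⊕b28⊕b29⊕b30⊕b31 = 1⊕1⊕1⊕0⊕0⊕1⊕1⊕0⊕0⊕0⊕1⊕1⊕1⊕1⊕0⊕1 = 0
s8: b8⊕b9⊕b10⊕b11⊕b12⊕b13⊕b14⊕b15⊕b24⊕b25⊕b26⊕b27⊕b28⊕b29⊕b30⊕b31 = 0⊕0⊕0⊕0⊕0⊕1⊕1⊕0⊕1⊕0⊕1⊕1⊕1⊕1⊕0⊕1 = 0
s16: b16⊕b17⊕b18⊕b19⊕b20⊕b21⊕b22⊕b23⊕b24⊕b25⊕b26⊕b27⊕b28⊕b29⊕b30⊕b31 = 1⊕1⊕0⊕0⊕0⊕0⊕1⊕1⊕1⊕0⊕1⊕1⊕1⊕1⊕0⊕1 = 0
Syndrome (s16...s1) = 00010 → position 2.

2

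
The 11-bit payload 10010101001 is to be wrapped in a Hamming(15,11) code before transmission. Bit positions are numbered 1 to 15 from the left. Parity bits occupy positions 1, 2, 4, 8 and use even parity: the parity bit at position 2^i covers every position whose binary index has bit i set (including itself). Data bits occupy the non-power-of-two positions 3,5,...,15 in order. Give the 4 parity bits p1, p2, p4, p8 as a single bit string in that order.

Place data bits at non-power-of-two positions: b3=1, b5=0, b6=0, b7=1, b9=0, b10=1, b11=0, b12=1, b13=0, b14=0, b15=1.
p1 = XOR of data positions {3,5,7,9,11,13,15} = 1⊕0⊕1⊕0⊕0⊕0⊕1 = 1
p2 = XOR of data positions {3,6,7,10,11,14,15} = 1⊕0⊕1⊕1⊕0⊕0⊕1 = 0
p4 = XOR of data positions {5,6,7,12,13,14,15} = 0⊕0⊕1⊕1⊕0⊕0⊕1 = 1
p8 = XOR of data positions {9,10,11,12,13,14,15} = 0⊕1⊕0⊕1⊕0⊕0⊕1 = 1
Parity bits p1,p2,p4,p8 = 1011

1011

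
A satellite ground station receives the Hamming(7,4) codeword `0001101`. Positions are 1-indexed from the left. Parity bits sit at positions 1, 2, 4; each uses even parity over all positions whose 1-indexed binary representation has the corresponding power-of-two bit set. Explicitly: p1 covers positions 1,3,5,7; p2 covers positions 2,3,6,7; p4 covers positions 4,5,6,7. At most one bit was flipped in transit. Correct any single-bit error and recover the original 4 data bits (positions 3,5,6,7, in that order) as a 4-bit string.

s1: b1⊕b3⊕b5⊕b7 = 0⊕0⊕1⊕1 = 0
s2: b2⊕b3⊕b6⊕b7 = 0⊕0⊕0⊕1 = 1
s4: b4⊕b5⊕b6⊕b7 = 1⊕1⊕0⊕1 = 1
Syndrome (s4...s1) = 110 → position 6.
Flip bit 6: corrected codeword = 0001111
Data bits at positions 3,5,6,7: 0111

0111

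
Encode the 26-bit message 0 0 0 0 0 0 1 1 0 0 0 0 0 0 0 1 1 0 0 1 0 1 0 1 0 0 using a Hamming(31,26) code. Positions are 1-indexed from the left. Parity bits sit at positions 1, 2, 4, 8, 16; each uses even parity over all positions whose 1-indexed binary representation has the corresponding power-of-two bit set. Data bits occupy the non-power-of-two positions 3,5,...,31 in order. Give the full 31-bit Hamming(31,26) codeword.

1100000100110001000011001010100

Place data bits at non-power-of-two positions: b3=0, b5=0, b6=0, b7=0, b9=0, b10=0, b11=1, b12=1, b13=0, b14=0, b15=0, b17=0, b18=0, b19=0, b20=0, b21=1, b22=1, b23=0, b24=0, b25=1, b26=0, b27=1, b28=0, b29=1, b30=0, b31=0.
p1 = XOR of data positions {3,5,7,9,11,13,15,17,19,21,23,25,27,29,31} = 0⊕0⊕0⊕0⊕1⊕0⊕0⊕0⊕0⊕1⊕0⊕1⊕1⊕1⊕0 = 1
p2 = XOR of data positions {3,6,7,10,11,14,15,18,19,22,23,26,27,30,31} = 0⊕0⊕0⊕0⊕1⊕0⊕0⊕0⊕0⊕1⊕0⊕0⊕1⊕0⊕0 = 1
p4 = XOR of data positions {5,6,7,12,13,14,15,20,21,22,23,28,29,30,31} = 0⊕0⊕0⊕1⊕0⊕0⊕0⊕0⊕1⊕1⊕0⊕0⊕1⊕0⊕0 = 0
p8 = XOR of data positions {9,10,11,12,13,14,15,24,25,26,27,28,29,30,31} = 0⊕0⊕1⊕1⊕0⊕0⊕0⊕0⊕1⊕0⊕1⊕0⊕1⊕0⊕0 = 1
p16 = XOR of data positions {17,18,19,20,21,22,23,24,25,26,27,28,29,30,31} = 0⊕0⊕0⊕0⊕1⊕1⊕0⊕0⊕1⊕0⊕1⊕0⊕1⊕0⊕0 = 1
Codeword b1..b31 = 1100000100110001000011001010100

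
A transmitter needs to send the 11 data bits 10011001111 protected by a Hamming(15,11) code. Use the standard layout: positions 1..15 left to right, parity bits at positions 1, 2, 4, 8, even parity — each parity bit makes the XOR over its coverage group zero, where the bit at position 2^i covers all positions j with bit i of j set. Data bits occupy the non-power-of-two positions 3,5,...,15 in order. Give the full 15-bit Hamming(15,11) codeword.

101100111001111

Place data bits at non-power-of-two positions: b3=1, b5=0, b6=0, b7=1, b9=1, b10=0, b11=0, b12=1, b13=1, b14=1, b15=1.
p1 = XOR of data positions {3,5,7,9,11,13,15} = 1⊕0⊕1⊕1⊕0⊕1⊕1 = 1
p2 = XOR of data positions {3,6,7,10,11,14,15} = 1⊕0⊕1⊕0⊕0⊕1⊕1 = 0
p4 = XOR of data positions {5,6,7,12,13,14,15} = 0⊕0⊕1⊕1⊕1⊕1⊕1 = 1
p8 = XOR of data positions {9,10,11,12,13,14,15} = 1⊕0⊕0⊕1⊕1⊕1⊕1 = 1
Codeword b1..b15 = 101100111001111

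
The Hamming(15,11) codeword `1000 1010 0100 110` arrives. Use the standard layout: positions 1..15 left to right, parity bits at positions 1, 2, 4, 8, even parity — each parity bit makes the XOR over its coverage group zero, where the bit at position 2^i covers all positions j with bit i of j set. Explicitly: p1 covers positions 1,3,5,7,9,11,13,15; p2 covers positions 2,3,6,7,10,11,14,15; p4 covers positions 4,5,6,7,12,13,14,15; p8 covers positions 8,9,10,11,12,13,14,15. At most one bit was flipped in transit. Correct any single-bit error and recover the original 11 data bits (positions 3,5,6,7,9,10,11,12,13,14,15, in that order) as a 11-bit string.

s1: b1⊕b3⊕b5⊕b7⊕b9⊕b11⊕b13⊕b15 = 1⊕0⊕1⊕1⊕0⊕0⊕1⊕0 = 0
s2: b2⊕b3⊕b6⊕b7⊕b10⊕b11⊕b14⊕b15 = 0⊕0⊕0⊕1⊕1⊕0⊕1⊕0 = 1
s4: b4⊕b5⊕b6⊕b7⊕b12⊕b13⊕b14⊕b15 = 0⊕1⊕0⊕1⊕0⊕1⊕1⊕0 = 0
s8: b8⊕b9⊕b10⊕b11⊕b12⊕b13⊕b14⊕b15 = 0⊕0⊕1⊕0⊕0⊕1⊕1⊕0 = 1
Syndrome (s8...s1) = 1010 → position 10.
Flip bit 10: corrected codeword = 100010100000110
Data bits at positions 3,5,6,7,9,10,11,12,13,14,15: 01010000110

01010000110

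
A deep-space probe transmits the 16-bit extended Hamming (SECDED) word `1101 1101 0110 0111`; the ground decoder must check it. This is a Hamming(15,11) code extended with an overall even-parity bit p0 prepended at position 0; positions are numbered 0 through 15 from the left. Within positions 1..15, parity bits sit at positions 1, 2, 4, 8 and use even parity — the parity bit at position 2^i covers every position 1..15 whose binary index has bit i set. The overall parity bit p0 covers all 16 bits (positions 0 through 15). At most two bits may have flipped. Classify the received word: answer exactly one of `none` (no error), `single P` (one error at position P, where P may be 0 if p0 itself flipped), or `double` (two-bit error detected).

s1: b1⊕b3⊕b5⊕b7⊕b9⊕b11⊕b13⊕b15 = 1⊕1⊕1⊕1⊕1⊕0⊕1⊕1 = 1
s2: b2⊕b3⊕b6⊕b7⊕b10⊕b11⊕b14⊕b15 = 0⊕1⊕0⊕1⊕1⊕0⊕1⊕1 = 1
s4: b4⊕b5⊕b6⊕b7⊕b12⊕b13⊕b14⊕b15 = 1⊕1⊕0⊕1⊕0⊕1⊕1⊕1 = 0
s8: b8⊕b9⊕b10⊕b11⊕b12⊕b13⊕b14⊕b15 = 0⊕1⊕1⊕0⊕0⊕1⊕1⊕1 = 1
Syndrome (s8...s1) = 1011 → position 11.
Overall parity (XOR of all 16 bits, including p0): 1⊕1⊕0⊕1⊕1⊕1⊕0⊕1⊕0⊕1⊕1⊕0⊕0⊕1⊕1⊕1 = 1
Overall=1, syndrome position=11 → single-bit error at position 11.

single 11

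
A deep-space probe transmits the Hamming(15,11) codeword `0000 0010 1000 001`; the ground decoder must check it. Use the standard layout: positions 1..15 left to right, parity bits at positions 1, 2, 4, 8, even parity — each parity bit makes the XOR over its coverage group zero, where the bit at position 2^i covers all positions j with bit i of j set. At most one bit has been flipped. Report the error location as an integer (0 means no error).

1

s1: b1⊕b3⊕b5⊕b7⊕b9⊕b11⊕b13⊕b15 = 0⊕0⊕0⊕1⊕1⊕0⊕0⊕1 = 1
s2: b2⊕b3⊕b6⊕b7⊕b10⊕b11⊕b14⊕b15 = 0⊕0⊕0⊕1⊕0⊕0⊕0⊕1 = 0
s4: b4⊕b5⊕b6⊕b7⊕b12⊕b13⊕b14⊕b15 = 0⊕0⊕0⊕1⊕0⊕0⊕0⊕1 = 0
s8: b8⊕b9⊕b10⊕b11⊕b12⊕b13⊕b14⊕b15 = 0⊕1⊕0⊕0⊕0⊕0⊕0⊕1 = 0
Syndrome (s8...s1) = 0001 → position 1.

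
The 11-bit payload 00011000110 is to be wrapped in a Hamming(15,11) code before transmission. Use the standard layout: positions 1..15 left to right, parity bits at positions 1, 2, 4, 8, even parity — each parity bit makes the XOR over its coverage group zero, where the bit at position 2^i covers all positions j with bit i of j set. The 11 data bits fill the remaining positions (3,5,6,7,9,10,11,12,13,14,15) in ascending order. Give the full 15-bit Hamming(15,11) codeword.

100100111000110

Place data bits at non-power-of-two positions: b3=0, b5=0, b6=0, b7=1, b9=1, b10=0, b11=0, b12=0, b13=1, b14=1, b15=0.
p1 = XOR of data positions {3,5,7,9,11,13,15} = 0⊕0⊕1⊕1⊕0⊕1⊕0 = 1
p2 = XOR of data positions {3,6,7,10,11,14,15} = 0⊕0⊕1⊕0⊕0⊕1⊕0 = 0
p4 = XOR of data positions {5,6,7,12,13,14,15} = 0⊕0⊕1⊕0⊕1⊕1⊕0 = 1
p8 = XOR of data positions {9,10,11,12,13,14,15} = 1⊕0⊕0⊕0⊕1⊕1⊕0 = 1
Codeword b1..b15 = 100100111000110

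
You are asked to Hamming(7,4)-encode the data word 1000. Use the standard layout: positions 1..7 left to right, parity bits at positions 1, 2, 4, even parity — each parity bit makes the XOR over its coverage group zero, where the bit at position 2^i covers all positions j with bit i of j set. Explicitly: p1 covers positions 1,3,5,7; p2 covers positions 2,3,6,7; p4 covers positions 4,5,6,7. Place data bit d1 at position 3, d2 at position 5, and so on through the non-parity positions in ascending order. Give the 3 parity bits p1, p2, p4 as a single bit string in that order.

110

Place data bits at non-power-of-two positions: b3=1, b5=0, b6=0, b7=0.
p1 = XOR of data positions {3,5,7} = 1⊕0⊕0 = 1
p2 = XOR of data positions {3,6,7} = 1⊕0⊕0 = 1
p4 = XOR of data positions {5,6,7} = 0⊕0⊕0 = 0
Parity bits p1,p2,p4 = 110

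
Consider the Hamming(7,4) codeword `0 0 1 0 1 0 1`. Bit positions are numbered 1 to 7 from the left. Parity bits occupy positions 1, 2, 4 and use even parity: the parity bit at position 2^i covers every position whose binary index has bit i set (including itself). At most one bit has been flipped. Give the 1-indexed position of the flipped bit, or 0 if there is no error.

s1: b1⊕b3⊕b5⊕b7 = 0⊕1⊕1⊕1 = 1
s2: b2⊕b3⊕b6⊕b7 = 0⊕1⊕0⊕1 = 0
s4: b4⊕b5⊕b6⊕b7 = 0⊕1⊕0⊕1 = 0
Syndrome (s4...s1) = 001 → position 1.

1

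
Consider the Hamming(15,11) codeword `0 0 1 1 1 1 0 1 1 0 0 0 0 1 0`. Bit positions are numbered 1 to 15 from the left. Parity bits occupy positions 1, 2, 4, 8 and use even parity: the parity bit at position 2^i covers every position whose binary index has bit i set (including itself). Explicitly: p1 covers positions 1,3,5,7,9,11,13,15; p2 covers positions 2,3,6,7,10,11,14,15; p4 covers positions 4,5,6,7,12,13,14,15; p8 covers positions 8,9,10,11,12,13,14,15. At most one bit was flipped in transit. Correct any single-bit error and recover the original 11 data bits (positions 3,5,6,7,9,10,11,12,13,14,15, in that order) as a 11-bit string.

11101010010

s1: b1⊕b3⊕b5⊕b7⊕b9⊕b11⊕b13⊕b15 = 0⊕1⊕1⊕0⊕1⊕0⊕0⊕0 = 1
s2: b2⊕b3⊕b6⊕b7⊕b10⊕b11⊕b14⊕b15 = 0⊕1⊕1⊕0⊕0⊕0⊕1⊕0 = 1
s4: b4⊕b5⊕b6⊕b7⊕b12⊕b13⊕b14⊕b15 = 1⊕1⊕1⊕0⊕0⊕0⊕1⊕0 = 0
s8: b8⊕b9⊕b10⊕b11⊕b12⊕b13⊕b14⊕b15 = 1⊕1⊕0⊕0⊕0⊕0⊕1⊕0 = 1
Syndrome (s8...s1) = 1011 → position 11.
Flip bit 11: corrected codeword = 001111011010010
Data bits at positions 3,5,6,7,9,10,11,12,13,14,15: 11101010010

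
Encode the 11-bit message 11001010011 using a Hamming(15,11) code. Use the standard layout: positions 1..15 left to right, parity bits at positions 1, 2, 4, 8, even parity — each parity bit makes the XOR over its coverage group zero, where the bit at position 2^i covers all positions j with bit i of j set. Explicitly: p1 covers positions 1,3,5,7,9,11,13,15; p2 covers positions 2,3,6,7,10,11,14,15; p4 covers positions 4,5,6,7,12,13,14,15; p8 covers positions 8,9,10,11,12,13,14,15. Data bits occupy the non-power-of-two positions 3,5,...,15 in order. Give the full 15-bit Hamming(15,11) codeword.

Place data bits at non-power-of-two positions: b3=1, b5=1, b6=0, b7=0, b9=1, b10=0, b11=1, b12=0, b13=0, b14=1, b15=1.
p1 = XOR of data positions {3,5,7,9,11,13,15} = 1⊕1⊕0⊕1⊕1⊕0⊕1 = 1
p2 = XOR of data positions {3,6,7,10,11,14,15} = 1⊕0⊕0⊕0⊕1⊕1⊕1 = 0
p4 = XOR of data positions {5,6,7,12,13,14,15} = 1⊕0⊕0⊕0⊕0⊕1⊕1 = 1
p8 = XOR of data positions {9,10,11,12,13,14,15} = 1⊕0⊕1⊕0⊕0⊕1⊕1 = 0
Codeword b1..b15 = 101110001010011

101110001010011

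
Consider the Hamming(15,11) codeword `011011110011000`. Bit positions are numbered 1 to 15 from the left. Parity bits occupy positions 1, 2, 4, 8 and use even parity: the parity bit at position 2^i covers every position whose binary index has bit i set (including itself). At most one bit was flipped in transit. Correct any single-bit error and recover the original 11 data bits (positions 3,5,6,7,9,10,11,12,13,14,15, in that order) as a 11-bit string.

s1: b1⊕b3⊕b5⊕b7⊕b9⊕b11⊕b13⊕b15 = 0⊕1⊕1⊕1⊕0⊕1⊕0⊕0 = 0
s2: b2⊕b3⊕b6⊕b7⊕b10⊕b11⊕b14⊕b15 = 1⊕1⊕1⊕1⊕0⊕1⊕0⊕0 = 1
s4: b4⊕b5⊕b6⊕b7⊕b12⊕b13⊕b14⊕b15 = 0⊕1⊕1⊕1⊕1⊕0⊕0⊕0 = 0
s8: b8⊕b9⊕b10⊕b11⊕b12⊕b13⊕b14⊕b15 = 1⊕0⊕0⊕1⊕1⊕0⊕0⊕0 = 1
Syndrome (s8...s1) = 1010 → position 10.
Flip bit 10: corrected codeword = 011011110111000
Data bits at positions 3,5,6,7,9,10,11,12,13,14,15: 11110111000

11110111000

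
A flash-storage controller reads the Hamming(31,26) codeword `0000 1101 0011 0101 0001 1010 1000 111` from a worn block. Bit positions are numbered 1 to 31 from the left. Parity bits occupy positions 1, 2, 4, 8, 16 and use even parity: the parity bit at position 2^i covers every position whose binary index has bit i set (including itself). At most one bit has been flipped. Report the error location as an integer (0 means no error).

1

s1: b1⊕b3⊕b5⊕b7⊕b9⊕b11⊕b13⊕b15⊕b17⊕b19⊕b21⊕b23⊕b25⊕b27⊕b29⊕b31 = 0⊕0⊕1⊕0⊕0⊕1⊕0⊕0⊕0⊕0⊕1⊕1⊕1⊕0⊕1⊕1 = 1
s2: b2⊕b3⊕b6⊕b7⊕b10⊕b11⊕b14⊕b15⊕b18⊕b19⊕b22⊕b23⊕b26⊕b27⊕b30⊕b31 = 0⊕0⊕1⊕0⊕0⊕1⊕1⊕0⊕0⊕0⊕0⊕1⊕0⊕0⊕1⊕1 = 0
s4: b4⊕b5⊕b6⊕b7⊕b12⊕b13⊕b14⊕b15⊕b20⊕b21⊕b22⊕b23⊕b28⊕b29⊕b30⊕b31 = 0⊕1⊕1⊕0⊕1⊕0⊕1⊕0⊕1⊕1⊕0⊕1⊕0⊕1⊕1⊕1 = 0
s8: b8⊕b9⊕b10⊕b11⊕b12⊕b13⊕b14⊕b15⊕b24⊕b25⊕b26⊕b27⊕b28⊕b29⊕b30⊕b31 = 1⊕0⊕0⊕1⊕1⊕0⊕1⊕0⊕0⊕1⊕0⊕0⊕0⊕1⊕1⊕1 = 0
s16: b16⊕b17⊕b18⊕b19⊕b20⊕b21⊕b22⊕b23⊕b24⊕b25⊕b26⊕b27⊕b28⊕b29⊕b30⊕b31 = 1⊕0⊕0⊕0⊕1⊕1⊕0⊕1⊕0⊕1⊕0⊕0⊕0⊕1⊕1⊕1 = 0
Syndrome (s16...s1) = 00001 → position 1.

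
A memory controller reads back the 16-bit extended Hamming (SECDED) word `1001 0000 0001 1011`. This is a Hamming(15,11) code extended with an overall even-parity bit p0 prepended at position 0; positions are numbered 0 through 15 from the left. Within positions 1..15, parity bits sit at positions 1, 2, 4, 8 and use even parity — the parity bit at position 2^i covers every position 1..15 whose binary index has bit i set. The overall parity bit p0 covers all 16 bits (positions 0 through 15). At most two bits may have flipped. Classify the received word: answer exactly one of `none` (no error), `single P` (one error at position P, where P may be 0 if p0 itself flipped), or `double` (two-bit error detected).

double

s1: b1⊕b3⊕b5⊕b7⊕b9⊕b11⊕b13⊕b15 = 0⊕1⊕0⊕0⊕0⊕1⊕0⊕1 = 1
s2: b2⊕b3⊕b6⊕b7⊕b10⊕b11⊕b14⊕b15 = 0⊕1⊕0⊕0⊕0⊕1⊕1⊕1 = 0
s4: b4⊕b5⊕b6⊕b7⊕b12⊕b13⊕b14⊕b15 = 0⊕0⊕0⊕0⊕1⊕0⊕1⊕1 = 1
s8: b8⊕b9⊕b10⊕b11⊕b12⊕b13⊕b14⊕b15 = 0⊕0⊕0⊕1⊕1⊕0⊕1⊕1 = 0
Syndrome (s8...s1) = 0101 → position 5.
Overall parity (XOR of all 16 bits, including p0): 1⊕0⊕0⊕1⊕0⊕0⊕0⊕0⊕0⊕0⊕0⊕1⊕1⊕0⊕1⊕1 = 0
Overall=0, syndrome position=5 → double-bit error detected (uncorrectable).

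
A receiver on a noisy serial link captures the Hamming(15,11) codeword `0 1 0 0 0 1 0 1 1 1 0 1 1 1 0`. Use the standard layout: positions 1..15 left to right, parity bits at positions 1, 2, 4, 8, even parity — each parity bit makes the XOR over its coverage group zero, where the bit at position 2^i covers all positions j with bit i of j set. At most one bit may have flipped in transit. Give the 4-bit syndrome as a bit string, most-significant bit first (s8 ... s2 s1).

0000

s1: b1⊕b3⊕b5⊕b7⊕b9⊕b11⊕b13⊕b15 = 0⊕0⊕0⊕0⊕1⊕0⊕1⊕0 = 0
s2: b2⊕b3⊕b6⊕b7⊕b10⊕b11⊕b14⊕b15 = 1⊕0⊕1⊕0⊕1⊕0⊕1⊕0 = 0
s4: b4⊕b5⊕b6⊕b7⊕b12⊕b13⊕b14⊕b15 = 0⊕0⊕1⊕0⊕1⊕1⊕1⊕0 = 0
s8: b8⊕b9⊕b10⊕b11⊕b12⊕b13⊕b14⊕b15 = 1⊕1⊕1⊕0⊕1⊕1⊕1⊕0 = 0
Syndrome (s8...s1) = 0000 → position 0 (no error).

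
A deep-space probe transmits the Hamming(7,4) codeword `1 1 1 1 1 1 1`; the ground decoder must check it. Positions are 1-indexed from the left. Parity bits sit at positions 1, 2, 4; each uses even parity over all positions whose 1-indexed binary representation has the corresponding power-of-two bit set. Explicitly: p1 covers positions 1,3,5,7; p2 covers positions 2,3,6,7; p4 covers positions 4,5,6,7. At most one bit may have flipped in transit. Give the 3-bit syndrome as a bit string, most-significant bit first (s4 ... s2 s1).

s1: b1⊕b3⊕b5⊕b7 = 1⊕1⊕1⊕1 = 0
s2: b2⊕b3⊕b6⊕b7 = 1⊕1⊕1⊕1 = 0
s4: b4⊕b5⊕b6⊕b7 = 1⊕1⊕1⊕1 = 0
Syndrome (s4...s1) = 000 → position 0 (no error).

000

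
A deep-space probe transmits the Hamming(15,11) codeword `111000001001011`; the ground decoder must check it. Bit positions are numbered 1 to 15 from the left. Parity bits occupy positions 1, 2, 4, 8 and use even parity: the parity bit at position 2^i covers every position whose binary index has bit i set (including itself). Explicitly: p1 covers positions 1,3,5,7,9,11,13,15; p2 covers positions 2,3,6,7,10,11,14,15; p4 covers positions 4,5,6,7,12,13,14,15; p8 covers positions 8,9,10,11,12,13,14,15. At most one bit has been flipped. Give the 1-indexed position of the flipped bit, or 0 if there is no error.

s1: b1⊕b3⊕b5⊕b7⊕b9⊕b11⊕b13⊕b15 = 1⊕1⊕0⊕0⊕1⊕0⊕0⊕1 = 0
s2: b2⊕b3⊕b6⊕b7⊕b10⊕b11⊕b14⊕b15 = 1⊕1⊕0⊕0⊕0⊕0⊕1⊕1 = 0
s4: b4⊕b5⊕b6⊕b7⊕b12⊕b13⊕b14⊕b15 = 0⊕0⊕0⊕0⊕1⊕0⊕1⊕1 = 1
s8: b8⊕b9⊕b10⊕b11⊕b12⊕b13⊕b14⊕b15 = 0⊕1⊕0⊕0⊕1⊕0⊕1⊕1 = 0
Syndrome (s8...s1) = 0100 → position 4.

4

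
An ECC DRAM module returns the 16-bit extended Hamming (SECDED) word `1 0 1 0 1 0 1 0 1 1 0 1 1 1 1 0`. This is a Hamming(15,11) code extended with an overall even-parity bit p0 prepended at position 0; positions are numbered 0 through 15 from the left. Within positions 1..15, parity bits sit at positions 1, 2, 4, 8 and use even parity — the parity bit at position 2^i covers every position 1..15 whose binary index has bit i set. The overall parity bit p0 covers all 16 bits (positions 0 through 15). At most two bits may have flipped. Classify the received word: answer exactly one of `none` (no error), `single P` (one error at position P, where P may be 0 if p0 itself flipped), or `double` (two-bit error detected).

s1: b1⊕b3⊕b5⊕b7⊕b9⊕b11⊕b13⊕b15 = 0⊕0⊕0⊕0⊕1⊕1⊕1⊕0 = 1
s2: b2⊕b3⊕b6⊕b7⊕b10⊕b11⊕b14⊕b15 = 1⊕0⊕1⊕0⊕0⊕1⊕1⊕0 = 0
s4: b4⊕b5⊕b6⊕b7⊕b12⊕b13⊕b14⊕b15 = 1⊕0⊕1⊕0⊕1⊕1⊕1⊕0 = 1
s8: b8⊕b9⊕b10⊕b11⊕b12⊕b13⊕b14⊕b15 = 1⊕1⊕0⊕1⊕1⊕1⊕1⊕0 = 0
Syndrome (s8...s1) = 0101 → position 5.
Overall parity (XOR of all 16 bits, including p0): 1⊕0⊕1⊕0⊕1⊕0⊕1⊕0⊕1⊕1⊕0⊕1⊕1⊕1⊕1⊕0 = 0
Overall=0, syndrome position=5 → double-bit error detected (uncorrectable).

double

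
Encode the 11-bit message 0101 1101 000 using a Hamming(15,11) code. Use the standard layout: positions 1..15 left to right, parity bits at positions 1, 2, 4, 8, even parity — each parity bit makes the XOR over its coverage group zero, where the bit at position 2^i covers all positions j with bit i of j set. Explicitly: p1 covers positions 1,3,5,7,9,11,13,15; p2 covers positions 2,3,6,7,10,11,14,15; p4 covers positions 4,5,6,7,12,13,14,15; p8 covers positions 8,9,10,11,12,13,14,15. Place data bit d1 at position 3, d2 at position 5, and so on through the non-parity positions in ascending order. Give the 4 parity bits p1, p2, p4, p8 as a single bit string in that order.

1011

Place data bits at non-power-of-two positions: b3=0, b5=1, b6=0, b7=1, b9=1, b10=1, b11=0, b12=1, b13=0, b14=0, b15=0.
p1 = XOR of data positions {3,5,7,9,11,13,15} = 0⊕1⊕1⊕1⊕0⊕0⊕0 = 1
p2 = XOR of data positions {3,6,7,10,11,14,15} = 0⊕0⊕1⊕1⊕0⊕0⊕0 = 0
p4 = XOR of data positions {5,6,7,12,13,14,15} = 1⊕0⊕1⊕1⊕0⊕0⊕0 = 1
p8 = XOR of data positions {9,10,11,12,13,14,15} = 1⊕1⊕0⊕1⊕0⊕0⊕0 = 1
Parity bits p1,p2,p4,p8 = 1011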